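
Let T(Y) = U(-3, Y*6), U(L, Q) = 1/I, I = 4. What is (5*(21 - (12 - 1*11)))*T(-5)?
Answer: 25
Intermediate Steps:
U(L, Q) = ¼ (U(L, Q) = 1/4 = ¼)
T(Y) = ¼
(5*(21 - (12 - 1*11)))*T(-5) = (5*(21 - (12 - 1*11)))*(¼) = (5*(21 - (12 - 11)))*(¼) = (5*(21 - 1*1))*(¼) = (5*(21 - 1))*(¼) = (5*20)*(¼) = 100*(¼) = 25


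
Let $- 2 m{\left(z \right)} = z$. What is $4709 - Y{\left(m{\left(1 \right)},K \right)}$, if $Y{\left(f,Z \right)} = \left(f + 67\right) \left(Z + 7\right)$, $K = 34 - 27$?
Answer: $3778$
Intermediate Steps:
$m{\left(z \right)} = - \frac{z}{2}$
$K = 7$
$Y{\left(f,Z \right)} = \left(7 + Z\right) \left(67 + f\right)$ ($Y{\left(f,Z \right)} = \left(67 + f\right) \left(7 + Z\right) = \left(7 + Z\right) \left(67 + f\right)$)
$4709 - Y{\left(m{\left(1 \right)},K \right)} = 4709 - \left(469 + 7 \left(\left(- \frac{1}{2}\right) 1\right) + 67 \cdot 7 + 7 \left(\left(- \frac{1}{2}\right) 1\right)\right) = 4709 - \left(469 + 7 \left(- \frac{1}{2}\right) + 469 + 7 \left(- \frac{1}{2}\right)\right) = 4709 - \left(469 - \frac{7}{2} + 469 - \frac{7}{2}\right) = 4709 - 931 = 3778$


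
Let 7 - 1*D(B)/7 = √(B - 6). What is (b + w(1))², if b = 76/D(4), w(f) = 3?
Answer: (9366*√2 + 48847*I)/(49*(14*√2 + 47*I)) ≈ 20.071 + 2.7037*I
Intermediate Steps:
D(B) = 49 - 7*√(-6 + B) (D(B) = 49 - 7*√(B - 6) = 49 - 7*√(-6 + B))
b = 76/(49 - 7*I*√2) (b = 76/(49 - 7*√(-6 + 4)) = 76/(49 - 7*I*√2) ≈ 1.4902 + 0.30106*I)
(b + w(1))² = ((76/51 + 76*I*√2/357) + 3)² = (229/51 + 76*I*√2/357)²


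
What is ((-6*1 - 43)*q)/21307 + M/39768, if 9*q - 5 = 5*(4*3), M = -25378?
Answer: -64015673/97769628 ≈ -0.65476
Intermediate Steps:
q = 65/9 (q = 5/9 + (5*(4*3))/9 = 5/9 + (5*12)/9 = 5/9 + (⅑)*60 = 5/9 + 20/3 = 65/9 ≈ 7.2222)
((-6*1 - 43)*q)/21307 + M/39768 = ((-6*1 - 43)*(65/9))/21307 - 25378/39768 = ((-6 - 43)*(65/9))*(1/21307) - 25378*1/39768 = -49*65/9*(1/21307) - 12689/19884 = -3185/9*1/21307 - 12689/19884 = -245/14751 - 12689/19884 = -64015673/97769628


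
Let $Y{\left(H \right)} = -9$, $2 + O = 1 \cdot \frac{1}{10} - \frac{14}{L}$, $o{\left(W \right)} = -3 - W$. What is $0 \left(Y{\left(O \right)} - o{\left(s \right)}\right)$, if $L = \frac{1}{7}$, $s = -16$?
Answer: $0$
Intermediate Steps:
$L = \frac{1}{7} \approx 0.14286$
$O = - \frac{999}{10}$ ($O = -2 + \left(1 \cdot \frac{1}{10} - 14 \frac{1}{\frac{1}{7}}\right) = -2 + \left(1 \cdot \frac{1}{10} - 98\right) = -2 + \left(\frac{1}{10} - 98\right) = -2 - \frac{979}{10} = - \frac{999}{10} \approx -99.9$)
$0 \left(Y{\left(O \right)} - o{\left(s \right)}\right) = 0 \left(-9 - \left(-3 - -16\right)\right) = 0 \left(-9 - \left(-3 + 16\right)\right) = 0 \left(-9 - 13\right) = 0 \left(-22\right) = 0$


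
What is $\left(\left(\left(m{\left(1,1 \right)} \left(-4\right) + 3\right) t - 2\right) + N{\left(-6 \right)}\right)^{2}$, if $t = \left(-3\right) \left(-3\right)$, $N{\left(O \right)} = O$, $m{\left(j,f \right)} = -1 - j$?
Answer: $8281$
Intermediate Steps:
$t = 9$
$\left(\left(\left(m{\left(1,1 \right)} \left(-4\right) + 3\right) t - 2\right) + N{\left(-6 \right)}\right)^{2} = \left(\left(\left(\left(-1 - 1\right) \left(-4\right) + 3\right) 9 - 2\right) - 6\right)^{2} = \left(\left(\left(\left(-2\right) \left(-4\right) + 3\right) 9 - 2\right) - 6\right)^{2} = \left(\left(\left(8 + 3\right) 9 - 2\right) - 6\right)^{2} = \left(\left(11 \cdot 9 - 2\right) - 6\right)^{2} = \left(\left(99 - 2\right) - 6\right)^{2} = \left(97 - 6\right)^{2} = 91^{2} = 8281$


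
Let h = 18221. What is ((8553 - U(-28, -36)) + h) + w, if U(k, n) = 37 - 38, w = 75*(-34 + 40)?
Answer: 27225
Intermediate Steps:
w = 450 (w = 75*6 = 450)
U(k, n) = -1
((8553 - U(-28, -36)) + h) + w = ((8553 - 1*(-1)) + 18221) + 450 = ((8553 + 1) + 18221) + 450 = (8554 + 18221) + 450 = 26775 + 450 = 27225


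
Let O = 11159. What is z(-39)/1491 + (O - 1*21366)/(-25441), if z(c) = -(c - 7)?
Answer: 16388923/37932531 ≈ 0.43205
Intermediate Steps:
z(c) = 7 - c (z(c) = -(-7 + c) = 7 - c)
z(-39)/1491 + (O - 1*21366)/(-25441) = (7 - 1*(-39))/1491 + (11159 - 1*21366)/(-25441) = (7 + 39)*(1/1491) + (11159 - 21366)*(-1/25441) = 46*(1/1491) - 10207*(-1/25441) = 46/1491 + 10207/25441 = 16388923/37932531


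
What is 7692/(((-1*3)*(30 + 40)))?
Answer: -1282/35 ≈ -36.629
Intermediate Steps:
7692/(((-1*3)*(30 + 40))) = 7692/((-3*70)) = 7692/(-210) = 7692*(-1/210) = -1282/35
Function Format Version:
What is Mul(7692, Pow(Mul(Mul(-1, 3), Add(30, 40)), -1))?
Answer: Rational(-1282, 35) ≈ -36.629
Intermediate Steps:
Mul(7692, Pow(Mul(Mul(-1, 3), Add(30, 40)), -1)) = Mul(7692, Pow(Mul(-3, 70), -1)) = Mul(7692, Pow(-210, -1)) = Mul(7692, Rational(-1, 210)) = Rational(-1282, 35)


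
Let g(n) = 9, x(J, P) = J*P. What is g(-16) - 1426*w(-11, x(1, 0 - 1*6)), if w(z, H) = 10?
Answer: -14251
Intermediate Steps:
g(-16) - 1426*w(-11, x(1, 0 - 1*6)) = 9 - 1426*10 = 9 - 14260 = -14251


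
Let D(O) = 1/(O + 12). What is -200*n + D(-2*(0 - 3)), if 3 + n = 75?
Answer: -259199/18 ≈ -14400.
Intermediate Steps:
n = 72 (n = -3 + 75 = 72)
D(O) = 1/(12 + O)
-200*n + D(-2*(0 - 3)) = -200*72 + 1/(12 - 2*(0 - 3)) = -14400 + 1/(12 - 2*(-3)) = -14400 + 1/(12 + 6) = -14400 + 1/18 = -259199/18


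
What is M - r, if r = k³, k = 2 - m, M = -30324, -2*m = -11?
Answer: -242249/8 ≈ -30281.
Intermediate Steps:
m = 11/2 (m = -½*(-11) = 11/2 ≈ 5.5000)
k = -7/2 (k = 2 - 1*11/2 = 2 - 11/2 = -7/2 ≈ -3.5000)
r = -343/8 (r = (-7/2)³ = -343/8 ≈ -42.875)
M - r = -30324 - 1*(-343/8) = -30324 + 343/8 = -242249/8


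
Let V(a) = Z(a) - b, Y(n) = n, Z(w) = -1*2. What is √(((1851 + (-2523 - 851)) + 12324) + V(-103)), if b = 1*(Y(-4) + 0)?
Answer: √10803 ≈ 103.94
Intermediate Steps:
Z(w) = -2
b = -4 (b = 1*(-4 + 0) = 1*(-4) = -4)
V(a) = 2 (V(a) = -2 - 1*(-4) = -2 + 4 = 2)
√(((1851 + (-2523 - 851)) + 12324) + V(-103)) = √(((1851 + (-2523 - 851)) + 12324) + 2) = √(((1851 - 3374) + 12324) + 2) = √((-1523 + 12324) + 2) = √(10801 + 2) = √10803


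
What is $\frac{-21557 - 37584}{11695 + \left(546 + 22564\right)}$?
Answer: $- \frac{59141}{34805} \approx -1.6992$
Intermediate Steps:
$\frac{-21557 - 37584}{11695 + \left(546 + 22564\right)} = - \frac{59141}{11695 + 23110} = - \frac{59141}{34805}$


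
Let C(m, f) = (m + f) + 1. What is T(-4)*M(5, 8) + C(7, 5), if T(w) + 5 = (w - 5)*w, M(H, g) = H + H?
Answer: 323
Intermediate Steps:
M(H, g) = 2*H
T(w) = -5 + w*(-5 + w) (T(w) = -5 + (w - 5)*w = -5 + (-5 + w)*w = -5 + w*(-5 + w))
C(m, f) = 1 + f + m (C(m, f) = (f + m) + 1 = 1 + f + m)
T(-4)*M(5, 8) + C(7, 5) = (-5 + (-4)² - 5*(-4))*(2*5) + (1 + 5 + 7) = (-5 + 16 + 20)*10 + 13 = 31*10 + 13 = 310 + 13 = 323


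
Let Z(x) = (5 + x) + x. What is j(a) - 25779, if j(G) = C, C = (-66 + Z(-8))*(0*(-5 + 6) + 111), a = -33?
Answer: -34326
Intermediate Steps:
Z(x) = 5 + 2*x
C = -8547 (C = (-66 + (5 + 2*(-8)))*(0*(-5 + 6) + 111) = (-66 + (5 - 16))*(0*1 + 111) = (-66 - 11)*(0 + 111) = -77*111 = -8547)
j(G) = -8547
j(a) - 25779 = -8547 - 25779 = -34326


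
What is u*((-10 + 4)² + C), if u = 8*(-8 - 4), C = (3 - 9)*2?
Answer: -2304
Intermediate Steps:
C = -12 (C = -6*2 = -12)
u = -96 (u = 8*(-12) = -96)
u*((-10 + 4)² + C) = -96*((-10 + 4)² - 12) = -96*((-6)² - 12) = -96*(36 - 12) = -96*24 = -2304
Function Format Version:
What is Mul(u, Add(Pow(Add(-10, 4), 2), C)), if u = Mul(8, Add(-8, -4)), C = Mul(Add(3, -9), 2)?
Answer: -2304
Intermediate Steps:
C = -12 (C = Mul(-6, 2) = -12)
u = -96 (u = Mul(8, -12) = -96)
Mul(u, Add(Pow(Add(-10, 4), 2), C)) = Mul(-96, Add(Pow(Add(-10, 4), 2), -12)) = Mul(-96, Add(Pow(-6, 2), -12)) = Mul(-96, Add(36, -12)) = Mul(-96, 24) = -2304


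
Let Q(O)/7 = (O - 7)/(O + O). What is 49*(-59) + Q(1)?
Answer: -2912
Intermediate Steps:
Q(O) = 7*(-7 + O)/(2*O) (Q(O) = 7*((O - 7)/(O + O)) = 7*((-7 + O)/((2*O))) = 7*((-7 + O)*(1/(2*O))) = 7*((-7 + O)/(2*O)) = 7*(-7 + O)/(2*O))
49*(-59) + Q(1) = 49*(-59) + (7/2)*(-7 + 1)/1 = -2891 + (7/2)*1*(-6) = -2891 - 21 = -2912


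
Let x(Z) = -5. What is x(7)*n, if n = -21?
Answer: 105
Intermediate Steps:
x(7)*n = -5*(-21) = 105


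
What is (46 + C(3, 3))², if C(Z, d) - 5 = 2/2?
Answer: 2704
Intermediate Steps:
C(Z, d) = 6 (C(Z, d) = 5 + 2/2 = 5 + 2*(½) = 5 + 1 = 6)
(46 + C(3, 3))² = (46 + 6)² = 52² = 2704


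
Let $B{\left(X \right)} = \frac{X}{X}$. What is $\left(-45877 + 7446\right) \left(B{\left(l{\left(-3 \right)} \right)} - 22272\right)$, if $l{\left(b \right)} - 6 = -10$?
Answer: $855896801$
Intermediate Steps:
$l{\left(b \right)} = -4$ ($l{\left(b \right)} = 6 - 10 = -4$)
$B{\left(X \right)} = 1$
$\left(-45877 + 7446\right) \left(B{\left(l{\left(-3 \right)} \right)} - 22272\right) = \left(-45877 + 7446\right) \left(1 - 22272\right) = - 38431 \left(1 - 22272\right) = \left(-38431\right) \left(-22271\right) = 855896801$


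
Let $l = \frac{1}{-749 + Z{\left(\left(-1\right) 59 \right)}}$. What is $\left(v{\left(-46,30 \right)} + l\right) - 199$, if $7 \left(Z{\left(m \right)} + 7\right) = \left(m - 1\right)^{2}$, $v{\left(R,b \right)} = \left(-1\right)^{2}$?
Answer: $- \frac{335023}{1692} \approx -198.0$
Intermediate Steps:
$v{\left(R,b \right)} = 1$
$Z{\left(m \right)} = -7 + \frac{\left(-1 + m\right)^{2}}{7}$ ($Z{\left(m \right)} = -7 + \frac{\left(m - 1\right)^{2}}{7} = -7 + \frac{\left(-1 + m\right)^{2}}{7}$)
$l = - \frac{7}{1692}$ ($l = \frac{1}{-749 - \left(7 - \frac{\left(-1 - 59\right)^{2}}{7}\right)} = \frac{1}{-749 - \left(7 - \frac{\left(-60\right)^{2}}{7}\right)} = \frac{1}{-749 + \left(-7 + \frac{1}{7} \cdot 3600\right)} = \frac{1}{-749 + \left(-7 + \frac{3600}{7}\right)} = \frac{1}{-749 + \frac{3551}{7}} = \frac{1}{- \frac{1692}{7}} = - \frac{7}{1692} \approx -0.0041371$)
$\left(v{\left(-46,30 \right)} + l\right) - 199 = \left(1 - \frac{7}{1692}\right) - 199 = \frac{1685}{1692} - 199 = - \frac{335023}{1692}$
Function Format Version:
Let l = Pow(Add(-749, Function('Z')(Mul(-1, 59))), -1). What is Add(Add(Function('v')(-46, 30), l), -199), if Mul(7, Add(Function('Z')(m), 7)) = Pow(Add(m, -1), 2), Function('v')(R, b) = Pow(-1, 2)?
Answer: Rational(-335023, 1692) ≈ -198.00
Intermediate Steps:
Function('v')(R, b) = 1
Function('Z')(m) = Add(-7, Mul(Rational(1, 7), Pow(Add(-1, m), 2))) (Function('Z')(m) = Add(-7, Mul(Rational(1, 7), Pow(Add(m, -1), 2))) = Add(-7, Mul(Rational(1, 7), Pow(Add(-1, m), 2))))
l = Rational(-7, 1692) (l = Pow(Add(-749, Add(-7, Mul(Rational(1, 7), Pow(Add(-1, Mul(-1, 59)), 2)))), -1) = Pow(Add(-749, Add(-7, Mul(Rational(1, 7), Pow(Add(-1, -59), 2)))), -1) = Pow(Add(-749, Add(-7, Mul(Rational(1, 7), Pow(-60, 2)))), -1) = Pow(Add(-749, Add(-7, Mul(Rational(1, 7), 3600))), -1) = Pow(Add(-749, Add(-7, Rational(3600, 7))), -1) = Pow(Add(-749, Rational(3551, 7)), -1) = Pow(Rational(-1692, 7), -1) = Rational(-7, 1692) ≈ -0.0041371)
Add(Add(Function('v')(-46, 30), l), -199) = Add(Add(1, Rational(-7, 1692)), -199) = Add(Rational(1685, 1692), -199) = Rational(-335023, 1692)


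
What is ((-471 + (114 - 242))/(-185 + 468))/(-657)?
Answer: 599/185931 ≈ 0.0032216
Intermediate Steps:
((-471 + (114 - 242))/(-185 + 468))/(-657) = ((-471 - 128)/283)*(-1/657) = -599*1/283*(-1/657) = -599/283*(-1/657) = 599/185931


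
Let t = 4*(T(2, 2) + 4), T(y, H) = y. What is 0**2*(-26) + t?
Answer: 24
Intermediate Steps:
t = 24 (t = 4*(2 + 4) = 4*6 = 24)
0**2*(-26) + t = 0**2*(-26) + 24 = 0*(-26) + 24 = 0 + 24 = 24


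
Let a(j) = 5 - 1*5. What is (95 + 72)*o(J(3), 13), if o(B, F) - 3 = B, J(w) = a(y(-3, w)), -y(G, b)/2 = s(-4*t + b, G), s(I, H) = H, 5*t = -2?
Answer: 501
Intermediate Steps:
t = -2/5 (t = (1/5)*(-2) = -2/5 ≈ -0.40000)
y(G, b) = -2*G
a(j) = 0 (a(j) = 5 - 5 = 0)
J(w) = 0
o(B, F) = 3 + B
(95 + 72)*o(J(3), 13) = (95 + 72)*(3 + 0) = 167*3 = 501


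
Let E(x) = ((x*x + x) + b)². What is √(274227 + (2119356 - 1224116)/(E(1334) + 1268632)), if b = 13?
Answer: √2758491321747850848619290136427/3171616764041 ≈ 523.67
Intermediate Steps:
E(x) = (13 + x + x²)² (E(x) = ((x*x + x) + 13)² = ((x² + x) + 13)² = ((x + x²) + 13)² = (13 + x + x²)²)
√(274227 + (2119356 - 1224116)/(E(1334) + 1268632)) = √(274227 + (2119356 - 1224116)/((13 + 1334 + 1334²)² + 1268632)) = √(274227 + 895240/((13 + 1334 + 1779556)² + 1268632)) = √(274227 + 895240/(1780903² + 1268632)) = √(274227 + 895240/(3171615495409 + 1268632)) = √(274227 + 895240/3171616764041) = √(869742950353566547/3171616764041) = √2758491321747850848619290136427/3171616764041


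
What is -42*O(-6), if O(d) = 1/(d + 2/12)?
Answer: 36/5 ≈ 7.2000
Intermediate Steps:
O(d) = 1/(⅙ + d) (O(d) = 1/(d + 2*(1/12)) = 1/(d + ⅙) = 1/(⅙ + d))
-42*O(-6) = -252/(1 + 6*(-6)) = -252/(1 - 36) = -252/(-35) = -252*(-1)/35 = -42*(-6/35) = 36/5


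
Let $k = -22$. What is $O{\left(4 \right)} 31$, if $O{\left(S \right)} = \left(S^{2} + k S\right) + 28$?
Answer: $-1364$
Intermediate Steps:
$O{\left(S \right)} = 28 + S^{2} - 22 S$ ($O{\left(S \right)} = \left(S^{2} - 22 S\right) + 28 = 28 + S^{2} - 22 S$)
$O{\left(4 \right)} 31 = \left(28 + 4^{2} - 88\right) 31 = \left(28 + 16 - 88\right) 31 = \left(-44\right) 31 = -1364$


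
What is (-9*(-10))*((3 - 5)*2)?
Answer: -360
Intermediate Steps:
(-9*(-10))*((3 - 5)*2) = 90*(-2*2) = 90*(-4) = -360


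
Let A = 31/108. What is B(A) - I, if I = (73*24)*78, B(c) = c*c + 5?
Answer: -1593896303/11664 ≈ -1.3665e+5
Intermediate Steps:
A = 31/108 (A = 31*(1/108) = 31/108 ≈ 0.28704)
B(c) = 5 + c**2 (B(c) = c**2 + 5 = 5 + c**2)
I = 136656 (I = 1752*78 = 136656)
B(A) - I = (5 + (31/108)**2) - 1*136656 = (5 + 961/11664) - 136656 = 59281/11664 - 136656 = -1593896303/11664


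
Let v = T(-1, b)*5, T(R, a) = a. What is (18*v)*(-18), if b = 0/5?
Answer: 0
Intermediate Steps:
b = 0 (b = 0*(1/5) = 0)
v = 0 (v = 0*5 = 0)
(18*v)*(-18) = (18*0)*(-18) = 0*(-18) = 0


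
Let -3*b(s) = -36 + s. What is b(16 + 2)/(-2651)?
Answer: -6/2651 ≈ -0.0022633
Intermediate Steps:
b(s) = 12 - s/3 (b(s) = -(-36 + s)/3 = 12 - s/3)
b(16 + 2)/(-2651) = (12 - (16 + 2)/3)/(-2651) = (12 - ⅓*18)*(-1/2651) = (12 - 6)*(-1/2651) = 6*(-1/2651) = -6/2651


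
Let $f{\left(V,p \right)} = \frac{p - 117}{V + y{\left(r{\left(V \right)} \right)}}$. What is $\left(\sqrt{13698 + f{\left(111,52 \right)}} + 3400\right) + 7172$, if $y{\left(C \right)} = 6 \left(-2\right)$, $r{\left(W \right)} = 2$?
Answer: $10572 + \frac{\sqrt{14916407}}{33} \approx 10689.0$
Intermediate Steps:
$y{\left(C \right)} = -12$
$f{\left(V,p \right)} = \frac{-117 + p}{-12 + V}$ ($f{\left(V,p \right)} = \frac{p - 117}{V - 12} = \frac{-117 + p}{-12 + V}$)
$\left(\sqrt{13698 + f{\left(111,52 \right)}} + 3400\right) + 7172 = \left(\sqrt{13698 + \frac{-117 + 52}{-12 + 111}} + 3400\right) + 7172 = \left(\sqrt{13698 + \frac{1}{99} \left(-65\right)} + 3400\right) + 7172 = \left(\sqrt{13698 - \frac{65}{99}} + 3400\right) + 7172 = \left(\sqrt{\frac{1356037}{99}} + 3400\right) + 7172 = \left(\frac{\sqrt{14916407}}{33} + 3400\right) + 7172 = \left(3400 + \frac{\sqrt{14916407}}{33}\right) + 7172 = 10572 + \frac{\sqrt{14916407}}{33}$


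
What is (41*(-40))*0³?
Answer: 0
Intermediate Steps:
(41*(-40))*0³ = -1640*0 = 0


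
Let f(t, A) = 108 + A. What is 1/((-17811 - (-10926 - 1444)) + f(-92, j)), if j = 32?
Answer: -1/5301 ≈ -0.00018864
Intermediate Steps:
1/((-17811 - (-10926 - 1444)) + f(-92, j)) = 1/((-17811 - (-10926 - 1444)) + (108 + 32)) = 1/((-17811 - 1*(-12370)) + 140) = 1/((-17811 + 12370) + 140) = 1/(-5441 + 140) = 1/(-5301) = -1/5301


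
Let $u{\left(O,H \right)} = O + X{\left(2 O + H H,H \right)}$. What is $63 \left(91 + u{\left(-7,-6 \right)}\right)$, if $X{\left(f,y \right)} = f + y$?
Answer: $6300$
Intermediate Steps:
$u{\left(O,H \right)} = H + H^{2} + 3 O$ ($u{\left(O,H \right)} = O + \left(\left(2 O + H H\right) + H\right) = O + \left(\left(2 O + H^{2}\right) + H\right) = O + \left(\left(H^{2} + 2 O\right) + H\right) = O + \left(H + H^{2} + 2 O\right) = H + H^{2} + 3 O$)
$63 \left(91 + u{\left(-7,-6 \right)}\right) = 63 \left(91 + \left(-6 + \left(-6\right)^{2} + 3 \left(-7\right)\right)\right) = 63 \left(91 - -9\right) = 63 \left(91 + 9\right) = 63 \cdot 100 = 6300$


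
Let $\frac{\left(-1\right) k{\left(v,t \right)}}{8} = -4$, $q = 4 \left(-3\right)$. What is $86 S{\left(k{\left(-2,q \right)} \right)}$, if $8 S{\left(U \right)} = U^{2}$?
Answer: $11008$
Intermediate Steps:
$q = -12$
$k{\left(v,t \right)} = 32$ ($k{\left(v,t \right)} = \left(-8\right) \left(-4\right) = 32$)
$S{\left(U \right)} = \frac{U^{2}}{8}$
$86 S{\left(k{\left(-2,q \right)} \right)} = 86 \frac{32^{2}}{8} = 86 \cdot \frac{1}{8} \cdot 1024 = 86 \cdot 128 = 11008$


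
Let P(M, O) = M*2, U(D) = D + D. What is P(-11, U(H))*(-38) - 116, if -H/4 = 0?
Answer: 720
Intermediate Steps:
H = 0 (H = -4*0 = 0)
U(D) = 2*D
P(M, O) = 2*M
P(-11, U(H))*(-38) - 116 = (2*(-11))*(-38) - 116 = -22*(-38) - 116 = 836 - 116 = 720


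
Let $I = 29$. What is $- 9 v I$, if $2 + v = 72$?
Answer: $-18270$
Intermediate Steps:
$v = 70$ ($v = -2 + 72 = 70$)
$- 9 v I = \left(-9\right) 70 \cdot 29 = \left(-630\right) 29 = -18270$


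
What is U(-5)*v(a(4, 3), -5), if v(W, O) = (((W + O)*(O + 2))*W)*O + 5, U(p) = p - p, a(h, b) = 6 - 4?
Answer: 0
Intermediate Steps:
a(h, b) = 2
U(p) = 0
v(W, O) = 5 + O*W*(2 + O)*(O + W) (v(W, O) = (((O + W)*(2 + O))*W)*O + 5 = (((2 + O)*(O + W))*W)*O + 5 = (W*(2 + O)*(O + W))*O + 5 = O*W*(2 + O)*(O + W) + 5 = 5 + O*W*(2 + O)*(O + W))
U(-5)*v(a(4, 3), -5) = 0*(5 + 2*(-5)³ + (-5)²*2² + 2*(-5)*2² + 2*2*(-5)²) = 0*(5 + 2*(-125) + 25*4 + 2*(-5)*4 + 2*2*25) = 0*(5 - 250 + 100 - 40 + 100) = 0*(-85) = 0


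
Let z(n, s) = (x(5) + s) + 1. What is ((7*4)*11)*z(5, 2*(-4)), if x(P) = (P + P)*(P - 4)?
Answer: 924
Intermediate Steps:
x(P) = 2*P*(-4 + P) (x(P) = (2*P)*(-4 + P) = 2*P*(-4 + P))
z(n, s) = 11 + s (z(n, s) = (2*5*(-4 + 5) + s) + 1 = (2*5*1 + s) + 1 = (10 + s) + 1 = 11 + s)
((7*4)*11)*z(5, 2*(-4)) = ((7*4)*11)*(11 + 2*(-4)) = (28*11)*(11 - 8) = 308*3 = 924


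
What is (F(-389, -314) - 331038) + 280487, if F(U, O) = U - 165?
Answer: -51105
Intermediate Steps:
F(U, O) = -165 + U
(F(-389, -314) - 331038) + 280487 = ((-165 - 389) - 331038) + 280487 = (-554 - 331038) + 280487 = -331592 + 280487 = -51105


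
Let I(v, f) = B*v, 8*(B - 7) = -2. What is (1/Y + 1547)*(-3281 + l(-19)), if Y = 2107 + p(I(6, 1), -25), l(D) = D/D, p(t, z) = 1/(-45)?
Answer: -240550776920/47407 ≈ -5.0742e+6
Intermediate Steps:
B = 27/4 (B = 7 + (⅛)*(-2) = 7 - ¼ = 27/4 ≈ 6.7500)
I(v, f) = 27*v/4
p(t, z) = -1/45 (p(t, z) = 1*(-1/45) = -1/45)
l(D) = 1
Y = 94814/45 (Y = 2107 - 1/45 = 94814/45 ≈ 2107.0)
(1/Y + 1547)*(-3281 + l(-19)) = (1/(94814/45) + 1547)*(-3281 + 1) = (45/94814 + 1547)*(-3280) = (146677303/94814)*(-3280) = -240550776920/47407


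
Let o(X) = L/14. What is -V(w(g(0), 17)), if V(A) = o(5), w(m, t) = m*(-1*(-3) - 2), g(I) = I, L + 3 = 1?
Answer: ⅐ ≈ 0.14286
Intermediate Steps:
L = -2 (L = -3 + 1 = -2)
w(m, t) = m (w(m, t) = m*(3 - 2) = m*1 = m)
o(X) = -⅐ (o(X) = -2/14 = -2*1/14 = -⅐)
V(A) = -⅐
-V(w(g(0), 17)) = -1*(-⅐) = ⅐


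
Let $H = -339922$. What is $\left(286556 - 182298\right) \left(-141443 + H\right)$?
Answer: $-50186152170$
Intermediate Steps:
$\left(286556 - 182298\right) \left(-141443 + H\right) = \left(286556 - 182298\right) \left(-141443 - 339922\right) = 104258 \left(-481365\right) = -50186152170$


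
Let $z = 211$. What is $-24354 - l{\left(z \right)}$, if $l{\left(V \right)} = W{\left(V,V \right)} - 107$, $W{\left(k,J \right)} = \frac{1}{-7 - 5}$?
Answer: $- \frac{290963}{12} \approx -24247.0$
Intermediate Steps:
$W{\left(k,J \right)} = - \frac{1}{12}$ ($W{\left(k,J \right)} = \frac{1}{-12} = - \frac{1}{12}$)
$l{\left(V \right)} = - \frac{1285}{12}$ ($l{\left(V \right)} = - \frac{1}{12} - 107 = - \frac{1285}{12}$)
$-24354 - l{\left(z \right)} = -24354 - - \frac{1285}{12} = -24354 + \frac{1285}{12} = - \frac{290963}{12}$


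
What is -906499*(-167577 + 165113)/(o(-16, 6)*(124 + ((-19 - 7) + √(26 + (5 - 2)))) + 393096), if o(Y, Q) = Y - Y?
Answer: 25381972/4467 ≈ 5682.1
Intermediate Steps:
o(Y, Q) = 0
-906499*(-167577 + 165113)/(o(-16, 6)*(124 + ((-19 - 7) + √(26 + (5 - 2)))) + 393096) = -906499*(-167577 + 165113)/(0*(124 + ((-19 - 7) + √(26 + (5 - 2)))) + 393096) = -906499*(-2464/(0*(124 + (-26 + √(26 + 3))) + 393096)) = -906499*(-2464/(0*(124 + (-26 + √29)) + 393096)) = -906499*(-2464/(0*(98 + √29) + 393096)) = -906499*(-2464/(0 + 393096)) = -906499/(393096*(-1/2464)) = -906499/(-4467/28) = -906499*(-28/4467) = 25381972/4467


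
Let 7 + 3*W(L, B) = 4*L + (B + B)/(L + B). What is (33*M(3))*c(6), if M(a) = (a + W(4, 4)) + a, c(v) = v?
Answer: 1848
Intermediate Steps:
W(L, B) = -7/3 + 4*L/3 + 2*B/(3*(B + L)) (W(L, B) = -7/3 + (4*L + (B + B)/(L + B))/3 = -7/3 + (4*L + (2*B)/(B + L))/3 = -7/3 + (4*L + 2*B/(B + L))/3 = -7/3 + (4*L/3 + 2*B/(3*(B + L))) = -7/3 + 4*L/3 + 2*B/(3*(B + L)))
M(a) = 10/3 + 2*a (M(a) = (a + (-7*4 - 5*4 + 4*4² + 4*4*4)/(3*(4 + 4))) + a = (a + (⅓)*(-28 - 20 + 4*16 + 64)/8) + a = (a + (⅓)*(⅛)*(-28 - 20 + 64 + 64)) + a = (a + (⅓)*(⅛)*80) + a = (a + 10/3) + a = (10/3 + a) + a = 10/3 + 2*a)
(33*M(3))*c(6) = (33*(10/3 + 2*3))*6 = (33*(10/3 + 6))*6 = (33*(28/3))*6 = 308*6 = 1848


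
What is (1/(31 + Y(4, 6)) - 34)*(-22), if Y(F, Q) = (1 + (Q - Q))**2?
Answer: 11957/16 ≈ 747.31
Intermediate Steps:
Y(F, Q) = 1 (Y(F, Q) = (1 + 0)**2 = 1**2 = 1)
(1/(31 + Y(4, 6)) - 34)*(-22) = (1/(31 + 1) - 34)*(-22) = (1/32 - 34)*(-22) = -1087/32*(-22) = 11957/16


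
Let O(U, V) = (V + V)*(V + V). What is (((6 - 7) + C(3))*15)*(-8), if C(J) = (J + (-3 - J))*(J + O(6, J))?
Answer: 14160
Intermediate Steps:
O(U, V) = 4*V**2 (O(U, V) = (2*V)*(2*V) = 4*V**2)
C(J) = -12*J**2 - 3*J (C(J) = (J + (-3 - J))*(J + 4*J**2) = -3*(J + 4*J**2) = -12*J**2 - 3*J)
(((6 - 7) + C(3))*15)*(-8) = (((6 - 7) + 3*3*(-1 - 4*3))*15)*(-8) = ((-1 + 3*3*(-1 - 12))*15)*(-8) = ((-1 + 3*3*(-13))*15)*(-8) = ((-1 - 117)*15)*(-8) = -118*15*(-8) = -1770*(-8) = 14160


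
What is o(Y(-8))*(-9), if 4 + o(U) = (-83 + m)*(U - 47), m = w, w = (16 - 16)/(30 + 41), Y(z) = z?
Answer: -41049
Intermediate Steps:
w = 0 (w = 0/71 = 0*(1/71) = 0)
m = 0
o(U) = 3897 - 83*U (o(U) = -4 + (-83 + 0)*(U - 47) = -4 - 83*(-47 + U) = -4 + (3901 - 83*U) = 3897 - 83*U)
o(Y(-8))*(-9) = (3897 - 83*(-8))*(-9) = (3897 + 664)*(-9) = 4561*(-9) = -41049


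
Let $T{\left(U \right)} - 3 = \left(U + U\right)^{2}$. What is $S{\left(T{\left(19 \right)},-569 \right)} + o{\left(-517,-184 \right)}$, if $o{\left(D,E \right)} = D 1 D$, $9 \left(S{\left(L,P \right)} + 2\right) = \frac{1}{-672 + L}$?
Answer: $\frac{1864326826}{6975} \approx 2.6729 \cdot 10^{5}$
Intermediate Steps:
$T{\left(U \right)} = 3 + 4 U^{2}$ ($T{\left(U \right)} = 3 + \left(U + U\right)^{2} = 3 + \left(2 U\right)^{2} = 3 + 4 U^{2}$)
$S{\left(L,P \right)} = -2 + \frac{1}{9 \left(-672 + L\right)}$
$o{\left(D,E \right)} = D^{2}$ ($o{\left(D,E \right)} = D D = D^{2}$)
$S{\left(T{\left(19 \right)},-569 \right)} + o{\left(-517,-184 \right)} = \frac{12097 - 18 \left(3 + 4 \cdot 19^{2}\right)}{9 \left(-672 + \left(3 + 4 \cdot 19^{2}\right)\right)} + \left(-517\right)^{2} = \frac{12097 - 18 \left(3 + 4 \cdot 361\right)}{9 \left(-672 + \left(3 + 4 \cdot 361\right)\right)} + 267289 = \frac{12097 - 18 \left(3 + 1444\right)}{9 \left(-672 + \left(3 + 1444\right)\right)} + 267289 = \frac{12097 - 26046}{9 \left(-672 + 1447\right)} + 267289 = \frac{12097 - 26046}{9 \cdot 775} + 267289 = \frac{1}{9} \cdot \frac{1}{775} \left(-13949\right) + 267289 = - \frac{13949}{6975} + 267289 = \frac{1864326826}{6975}$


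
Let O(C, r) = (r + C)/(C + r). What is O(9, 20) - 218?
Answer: -217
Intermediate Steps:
O(C, r) = 1 (O(C, r) = (C + r)/(C + r) = 1)
O(9, 20) - 218 = 1 - 218 = -217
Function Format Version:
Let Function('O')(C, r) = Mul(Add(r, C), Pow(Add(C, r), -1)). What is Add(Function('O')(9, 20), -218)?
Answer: -217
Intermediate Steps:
Function('O')(C, r) = 1 (Function('O')(C, r) = Mul(Add(C, r), Pow(Add(C, r), -1)) = 1)
Add(Function('O')(9, 20), -218) = Add(1, -218) = -217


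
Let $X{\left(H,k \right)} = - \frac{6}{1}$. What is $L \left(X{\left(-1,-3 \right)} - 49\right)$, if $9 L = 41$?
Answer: $- \frac{2255}{9} \approx -250.56$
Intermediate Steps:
$L = \frac{41}{9}$ ($L = \frac{1}{9} \cdot 41 = \frac{41}{9} \approx 4.5556$)
$X{\left(H,k \right)} = -6$ ($X{\left(H,k \right)} = \left(-6\right) 1 = -6$)
$L \left(X{\left(-1,-3 \right)} - 49\right) = \frac{41 \left(-6 - 49\right)}{9} = \frac{41}{9} \left(-55\right) = - \frac{2255}{9}$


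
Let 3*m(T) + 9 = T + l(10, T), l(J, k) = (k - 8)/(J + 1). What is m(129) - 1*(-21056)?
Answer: 63299/3 ≈ 21100.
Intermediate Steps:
l(J, k) = (-8 + k)/(1 + J)
m(T) = -107/33 + 4*T/11 (m(T) = -3 + (T + (-8 + T)/(1 + 10))/3 = -3 + (T + (-8 + T)/11)/3 = -3 + (T + (-8/11 + T/11))/3 = -3 + (-8/11 + 12*T/11)/3 = -3 + (-8/33 + 4*T/11) = -107/33 + 4*T/11)
m(129) - 1*(-21056) = (-107/33 + (4/11)*129) - 1*(-21056) = (-107/33 + 516/11) + 21056 = 131/3 + 21056 = 63299/3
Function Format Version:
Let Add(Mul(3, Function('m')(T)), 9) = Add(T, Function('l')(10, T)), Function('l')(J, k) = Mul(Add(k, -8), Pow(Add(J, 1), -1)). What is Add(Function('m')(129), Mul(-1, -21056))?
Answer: Rational(63299, 3) ≈ 21100.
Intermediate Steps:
Function('l')(J, k) = Mul(Pow(Add(1, J), -1), Add(-8, k)) (Function('l')(J, k) = Mul(Add(-8, k), Pow(Add(1, J), -1)) = Mul(Pow(Add(1, J), -1), Add(-8, k)))
Function('m')(T) = Add(Rational(-107, 33), Mul(Rational(4, 11), T)) (Function('m')(T) = Add(-3, Mul(Rational(1, 3), Add(T, Mul(Pow(Add(1, 10), -1), Add(-8, T))))) = Add(-3, Mul(Rational(1, 3), Add(T, Mul(Pow(11, -1), Add(-8, T))))) = Add(-3, Mul(Rational(1, 3), Add(T, Mul(Rational(1, 11), Add(-8, T))))) = Add(-3, Mul(Rational(1, 3), Add(T, Add(Rational(-8, 11), Mul(Rational(1, 11), T))))) = Add(-3, Mul(Rational(1, 3), Add(Rational(-8, 11), Mul(Rational(12, 11), T)))) = Add(-3, Add(Rational(-8, 33), Mul(Rational(4, 11), T))) = Add(Rational(-107, 33), Mul(Rational(4, 11), T)))
Add(Function('m')(129), Mul(-1, -21056)) = Add(Add(Rational(-107, 33), Mul(Rational(4, 11), 129)), Mul(-1, -21056)) = Add(Add(Rational(-107, 33), Rational(516, 11)), 21056) = Add(Rational(131, 3), 21056) = Rational(63299, 3)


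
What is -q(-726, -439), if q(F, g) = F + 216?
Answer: 510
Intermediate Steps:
q(F, g) = 216 + F
-q(-726, -439) = -(216 - 726) = -1*(-510) = 510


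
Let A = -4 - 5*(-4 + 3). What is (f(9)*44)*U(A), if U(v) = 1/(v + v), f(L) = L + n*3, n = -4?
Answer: -66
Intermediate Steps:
f(L) = -12 + L (f(L) = L - 4*3 = L - 12 = -12 + L)
A = 1 (A = -4 - 5*(-1) = -4 + 5 = 1)
U(v) = 1/(2*v)
(f(9)*44)*U(A) = ((-12 + 9)*44)*((½)/1) = (-3*44)*((½)*1) = -132*½ = -66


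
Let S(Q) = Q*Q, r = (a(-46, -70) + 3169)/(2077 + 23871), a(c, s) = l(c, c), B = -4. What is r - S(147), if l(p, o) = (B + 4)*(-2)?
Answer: -560707163/25948 ≈ -21609.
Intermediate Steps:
l(p, o) = 0 (l(p, o) = (-4 + 4)*(-2) = 0*(-2) = 0)
a(c, s) = 0
r = 3169/25948 (r = (0 + 3169)/(2077 + 23871) = 3169/25948 ≈ 0.12213)
S(Q) = Q²
r - S(147) = 3169/25948 - 1*147² = 3169/25948 - 1*21609 = 3169/25948 - 21609 = -560707163/25948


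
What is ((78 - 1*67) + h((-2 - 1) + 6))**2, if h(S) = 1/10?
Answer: 12321/100 ≈ 123.21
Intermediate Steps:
h(S) = 1/10
((78 - 1*67) + h((-2 - 1) + 6))**2 = ((78 - 1*67) + 1/10)**2 = ((78 - 67) + 1/10)**2 = (11 + 1/10)**2 = (111/10)**2 = 12321/100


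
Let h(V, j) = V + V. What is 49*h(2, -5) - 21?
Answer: 175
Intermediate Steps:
h(V, j) = 2*V
49*h(2, -5) - 21 = 49*(2*2) - 21 = 49*4 - 21 = 196 - 21 = 175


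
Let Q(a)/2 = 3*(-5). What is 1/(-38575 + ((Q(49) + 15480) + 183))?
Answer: -1/22942 ≈ -4.3588e-5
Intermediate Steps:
Q(a) = -30 (Q(a) = 2*(3*(-5)) = 2*(-15) = -30)
1/(-38575 + ((Q(49) + 15480) + 183)) = 1/(-38575 + ((-30 + 15480) + 183)) = 1/(-38575 + (15450 + 183)) = 1/(-38575 + 15633) = 1/(-22942) = -1/22942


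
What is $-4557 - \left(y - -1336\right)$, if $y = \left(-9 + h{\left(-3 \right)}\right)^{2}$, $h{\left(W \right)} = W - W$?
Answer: $-5974$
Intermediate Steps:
$h{\left(W \right)} = 0$
$y = 81$ ($y = \left(-9 + 0\right)^{2} = \left(-9\right)^{2} = 81$)
$-4557 - \left(y - -1336\right) = -4557 - \left(81 - -1336\right) = -4557 - \left(81 + 1336\right) = -4557 - 1417 = -5974$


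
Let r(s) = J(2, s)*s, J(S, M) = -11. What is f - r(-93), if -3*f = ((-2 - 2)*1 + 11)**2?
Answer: -3118/3 ≈ -1039.3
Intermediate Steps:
r(s) = -11*s
f = -49/3 (f = -((-2 - 2)*1 + 11)**2/3 = -(-4*1 + 11)**2/3 = -(-4 + 11)**2/3 = -1/3*7**2 = -1/3*49 = -49/3 ≈ -16.333)
f - r(-93) = -49/3 - (-11)*(-93) = -49/3 - 1*1023 = -49/3 - 1023 = -3118/3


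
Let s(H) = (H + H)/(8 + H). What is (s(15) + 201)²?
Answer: 21650409/529 ≈ 40927.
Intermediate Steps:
s(H) = 2*H/(8 + H) (s(H) = (2*H)/(8 + H) = 2*H/(8 + H))
(s(15) + 201)² = (2*15/(8 + 15) + 201)² = (2*15/23 + 201)² = (2*15*(1/23) + 201)² = (30/23 + 201)² = (4653/23)² = 21650409/529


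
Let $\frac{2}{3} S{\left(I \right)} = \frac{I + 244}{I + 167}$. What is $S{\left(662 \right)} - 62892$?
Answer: $- \frac{52136109}{829} \approx -62890.0$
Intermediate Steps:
$S{\left(I \right)} = \frac{3 \left(244 + I\right)}{2 \left(167 + I\right)}$ ($S{\left(I \right)} = \frac{3 \frac{I + 244}{I + 167}}{2} = \frac{3 \frac{244 + I}{167 + I}}{2} = \frac{3 \left(244 + I\right)}{2 \left(167 + I\right)}$)
$S{\left(662 \right)} - 62892 = \frac{3 \left(244 + 662\right)}{2 \left(167 + 662\right)} - 62892 = \frac{3}{2} \cdot \frac{1}{829} \cdot 906 - 62892 = \frac{1359}{829} - 62892 = - \frac{52136109}{829}$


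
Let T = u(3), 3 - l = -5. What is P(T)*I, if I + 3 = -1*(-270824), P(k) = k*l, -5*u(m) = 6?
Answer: -12999408/5 ≈ -2.5999e+6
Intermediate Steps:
l = 8 (l = 3 - 1*(-5) = 3 + 5 = 8)
u(m) = -6/5 (u(m) = -⅕*6 = -6/5)
T = -6/5 ≈ -1.2000
P(k) = 8*k (P(k) = k*8 = 8*k)
I = 270821 (I = -3 - 1*(-270824) = -3 + 270824 = 270821)
P(T)*I = (8*(-6/5))*270821 = -48/5*270821 = -12999408/5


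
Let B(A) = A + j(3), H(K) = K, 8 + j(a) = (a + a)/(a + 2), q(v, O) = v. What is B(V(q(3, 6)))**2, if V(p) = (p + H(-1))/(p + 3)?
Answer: 9409/225 ≈ 41.818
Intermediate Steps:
j(a) = -8 + 2*a/(2 + a) (j(a) = -8 + (a + a)/(a + 2) = -8 + (2*a)/(2 + a) = -8 + 2*a/(2 + a))
V(p) = (-1 + p)/(3 + p) (V(p) = (p - 1)/(p + 3) = (-1 + p)/(3 + p))
B(A) = -34/5 + A (B(A) = A + 2*(-8 - 3*3)/(2 + 3) = A + 2*(-8 - 9)/5 = A + 2*(1/5)*(-17) = A - 34/5 = -34/5 + A)
B(V(q(3, 6)))**2 = (-34/5 + (-1 + 3)/(3 + 3))**2 = (-34/5 + 2/6)**2 = (-34/5 + (1/6)*2)**2 = (-34/5 + 1/3)**2 = (-97/15)**2 = 9409/225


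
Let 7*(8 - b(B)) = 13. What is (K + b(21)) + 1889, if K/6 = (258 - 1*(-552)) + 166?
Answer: 54258/7 ≈ 7751.1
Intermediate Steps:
b(B) = 43/7 (b(B) = 8 - 1/7*13 = 8 - 13/7 = 43/7)
K = 5856 (K = 6*((258 - 1*(-552)) + 166) = 6*((258 + 552) + 166) = 6*(810 + 166) = 6*976 = 5856)
(K + b(21)) + 1889 = (5856 + 43/7) + 1889 = 41035/7 + 1889 = 54258/7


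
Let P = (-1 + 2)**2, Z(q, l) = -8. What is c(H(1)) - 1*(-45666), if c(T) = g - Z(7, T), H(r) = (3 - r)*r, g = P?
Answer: 45675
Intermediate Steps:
P = 1 (P = 1**2 = 1)
g = 1
H(r) = r*(3 - r)
c(T) = 9 (c(T) = 1 - 1*(-8) = 1 + 8 = 9)
c(H(1)) - 1*(-45666) = 9 - 1*(-45666) = 9 + 45666 = 45675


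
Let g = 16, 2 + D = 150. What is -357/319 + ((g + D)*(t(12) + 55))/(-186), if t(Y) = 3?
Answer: -1550365/29667 ≈ -52.259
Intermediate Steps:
D = 148 (D = -2 + 150 = 148)
-357/319 + ((g + D)*(t(12) + 55))/(-186) = -357/319 + ((16 + 148)*(3 + 55))/(-186) = -357*1/319 + (164*58)*(-1/186) = -357/319 + 9512*(-1/186) = -357/319 - 4756/93 = -1550365/29667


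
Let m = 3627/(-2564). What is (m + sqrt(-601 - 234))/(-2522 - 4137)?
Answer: 3627/17073676 - I*sqrt(835)/6659 ≈ 0.00021243 - 0.0043394*I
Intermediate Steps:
m = -3627/2564 (m = 3627*(-1/2564) = -3627/2564 ≈ -1.4146)
(m + sqrt(-601 - 234))/(-2522 - 4137) = (-3627/2564 + sqrt(-601 - 234))/(-2522 - 4137) = (-3627/2564 + sqrt(-835))/(-6659) = (-3627/2564 + I*sqrt(835))*(-1/6659) = 3627/17073676 - I*sqrt(835)/6659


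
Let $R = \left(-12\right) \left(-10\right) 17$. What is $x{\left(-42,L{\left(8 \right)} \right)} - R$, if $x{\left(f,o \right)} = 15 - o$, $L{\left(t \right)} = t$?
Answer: $-2033$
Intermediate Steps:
$R = 2040$ ($R = 120 \cdot 17 = 2040$)
$x{\left(-42,L{\left(8 \right)} \right)} - R = \left(15 - 8\right) - 2040 = 7 - 2040 = -2033$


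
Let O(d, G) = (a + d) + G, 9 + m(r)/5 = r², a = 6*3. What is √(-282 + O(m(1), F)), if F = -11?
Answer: 3*I*√35 ≈ 17.748*I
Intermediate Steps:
a = 18
m(r) = -45 + 5*r²
O(d, G) = 18 + G + d (O(d, G) = (18 + d) + G = 18 + G + d)
√(-282 + O(m(1), F)) = √(-282 + (18 - 11 + (-45 + 5*1²))) = √(-282 + (18 - 11 + (-45 + 5*1))) = √(-282 + (18 - 11 + (-45 + 5))) = √(-282 + (18 - 11 - 40)) = √(-282 - 33) = √(-315) = 3*I*√35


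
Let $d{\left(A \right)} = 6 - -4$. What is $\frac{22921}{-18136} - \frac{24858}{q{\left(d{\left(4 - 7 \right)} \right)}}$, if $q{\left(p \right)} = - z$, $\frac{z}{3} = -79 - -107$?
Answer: $\frac{37408277}{126952} \approx 294.66$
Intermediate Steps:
$d{\left(A \right)} = 10$ ($d{\left(A \right)} = 6 + 4 = 10$)
$z = 84$ ($z = 3 \left(-79 - -107\right) = 3 \left(-79 + 107\right) = 3 \cdot 28 = 84$)
$q{\left(p \right)} = -84$ ($q{\left(p \right)} = \left(-1\right) 84 = -84$)
$\frac{22921}{-18136} - \frac{24858}{q{\left(d{\left(4 - 7 \right)} \right)}} = \frac{22921}{-18136} - \frac{24858}{-84} = 22921 \left(- \frac{1}{18136}\right) - - \frac{4143}{14} = - \frac{22921}{18136} + \frac{4143}{14} = \frac{37408277}{126952}$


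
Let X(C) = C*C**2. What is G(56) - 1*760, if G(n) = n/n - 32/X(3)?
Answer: -20525/27 ≈ -760.19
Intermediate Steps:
X(C) = C**3
G(n) = -5/27 (G(n) = n/n - 32/(3**3) = 1 - 32/27 = -5/27)
G(56) - 1*760 = -5/27 - 1*760 = -5/27 - 760 = -20525/27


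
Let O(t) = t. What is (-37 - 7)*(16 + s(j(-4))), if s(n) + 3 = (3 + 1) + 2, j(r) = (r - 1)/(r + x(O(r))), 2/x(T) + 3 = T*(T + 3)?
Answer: -836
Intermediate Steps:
x(T) = 2/(-3 + T*(3 + T)) (x(T) = 2/(-3 + T*(T + 3)) = 2/(-3 + T*(3 + T)))
j(r) = (-1 + r)/(r + 2/(-3 + r² + 3*r)) (j(r) = (r - 1)/(r + 2/(-3 + r² + 3*r)) = (-1 + r)/(r + 2/(-3 + r² + 3*r)))
s(n) = 3 (s(n) = -3 + ((3 + 1) + 2) = -3 + (4 + 2) = -3 + 6 = 3)
(-37 - 7)*(16 + s(j(-4))) = (-37 - 7)*(16 + 3) = -44*19 = -836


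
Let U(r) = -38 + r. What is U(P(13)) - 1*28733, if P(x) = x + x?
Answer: -28745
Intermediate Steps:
P(x) = 2*x
U(P(13)) - 1*28733 = (-38 + 2*13) - 1*28733 = (-38 + 26) - 28733 = -12 - 28733 = -28745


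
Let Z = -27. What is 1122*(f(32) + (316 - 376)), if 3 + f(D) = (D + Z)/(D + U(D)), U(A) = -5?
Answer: -634304/9 ≈ -70478.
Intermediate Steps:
f(D) = -3 + (-27 + D)/(-5 + D) (f(D) = -3 + (D - 27)/(D - 5) = -3 + (-27 + D)/(-5 + D))
1122*(f(32) + (316 - 376)) = 1122*(2*(-6 - 1*32)/(-5 + 32) + (316 - 376)) = 1122*(2*(-6 - 32)/27 - 60) = 1122*(2*(1/27)*(-38) - 60) = 1122*(-76/27 - 60) = 1122*(-1696/27) = -634304/9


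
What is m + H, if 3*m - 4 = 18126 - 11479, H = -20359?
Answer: -18142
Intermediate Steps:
m = 2217 (m = 4/3 + (18126 - 11479)/3 = 4/3 + (⅓)*6647 = 4/3 + 6647/3 = 2217)
m + H = 2217 - 20359 = -18142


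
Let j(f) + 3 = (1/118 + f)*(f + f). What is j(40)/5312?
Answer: 188663/313408 ≈ 0.60197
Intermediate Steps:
j(f) = -3 + 2*f*(1/118 + f) (j(f) = -3 + (1/118 + f)*(f + f) = -3 + (1/118 + f)*(2*f) = -3 + 2*f*(1/118 + f))
j(40)/5312 = (-3 + 2*40**2 + (1/59)*40)/5312 = (-3 + 2*1600 + 40/59)*(1/5312) = (-3 + 3200 + 40/59)*(1/5312) = (188663/59)*(1/5312) = 188663/313408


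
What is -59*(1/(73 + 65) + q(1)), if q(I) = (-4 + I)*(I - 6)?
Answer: -122189/138 ≈ -885.43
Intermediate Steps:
q(I) = (-6 + I)*(-4 + I) (q(I) = (-4 + I)*(-6 + I) = (-6 + I)*(-4 + I))
-59*(1/(73 + 65) + q(1)) = -59*(1/(73 + 65) + (24 + 1² - 10*1)) = -59*(1/138 + (24 + 1 - 10)) = -59*(1/138 + 15) = -59*2071/138 = -122189/138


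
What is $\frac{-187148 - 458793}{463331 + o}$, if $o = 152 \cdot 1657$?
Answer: $- \frac{645941}{715195} \approx -0.90317$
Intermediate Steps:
$o = 251864$
$\frac{-187148 - 458793}{463331 + o} = \frac{-187148 - 458793}{463331 + 251864} = - \frac{645941}{715195}$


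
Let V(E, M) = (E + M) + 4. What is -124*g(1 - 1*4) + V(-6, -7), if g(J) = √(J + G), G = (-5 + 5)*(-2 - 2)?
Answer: -9 - 124*I*√3 ≈ -9.0 - 214.77*I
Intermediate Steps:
V(E, M) = 4 + E + M
G = 0 (G = 0*(-4) = 0)
g(J) = √J (g(J) = √(J + 0) = √J)
-124*g(1 - 1*4) + V(-6, -7) = -124*√(1 - 1*4) + (4 - 6 - 7) = -124*√(1 - 4) - 9 = -124*I*√3 - 9 = -9 - 124*I*√3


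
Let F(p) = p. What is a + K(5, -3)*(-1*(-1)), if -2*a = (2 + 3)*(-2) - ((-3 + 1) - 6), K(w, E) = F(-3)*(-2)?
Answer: 7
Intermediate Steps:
K(w, E) = 6 (K(w, E) = -3*(-2) = 6)
a = 1 (a = -((2 + 3)*(-2) - ((-3 + 1) - 6))/2 = -(5*(-2) - (-2 - 6))/2 = -(-10 - 1*(-8))/2 = -(-10 + 8)/2 = -½*(-2) = 1)
a + K(5, -3)*(-1*(-1)) = 1 + 6*(-1*(-1)) = 1 + 6*1 = 1 + 6 = 7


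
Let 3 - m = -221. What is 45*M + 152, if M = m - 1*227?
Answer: 17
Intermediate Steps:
m = 224 (m = 3 - 1*(-221) = 3 + 221 = 224)
M = -3 (M = 224 - 1*227 = 224 - 227 = -3)
45*M + 152 = 45*(-3) + 152 = -135 + 152 = 17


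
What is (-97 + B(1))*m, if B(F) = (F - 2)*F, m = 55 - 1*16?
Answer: -3822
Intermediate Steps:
m = 39 (m = 55 - 16 = 39)
B(F) = F*(-2 + F) (B(F) = (-2 + F)*F = F*(-2 + F))
(-97 + B(1))*m = (-97 + 1*(-2 + 1))*39 = (-97 + 1*(-1))*39 = (-97 - 1)*39 = -98*39 = -3822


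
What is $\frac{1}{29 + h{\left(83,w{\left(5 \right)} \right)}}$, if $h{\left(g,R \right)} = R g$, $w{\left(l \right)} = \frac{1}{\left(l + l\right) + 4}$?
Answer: $\frac{14}{489} \approx 0.02863$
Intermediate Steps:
$w{\left(l \right)} = \frac{1}{4 + 2 l}$ ($w{\left(l \right)} = \frac{1}{2 l + 4} = \frac{1}{4 + 2 l}$)
$\frac{1}{29 + h{\left(83,w{\left(5 \right)} \right)}} = \frac{1}{29 + \frac{1}{2 \left(2 + 5\right)} 83} = \frac{1}{29 + \frac{1}{2 \cdot 7} \cdot 83} = \frac{1}{29 + \frac{1}{2} \cdot \frac{1}{7} \cdot 83} = \frac{1}{29 + \frac{1}{14} \cdot 83} = \frac{1}{29 + \frac{83}{14}} = \frac{1}{\frac{489}{14}} = \frac{14}{489}$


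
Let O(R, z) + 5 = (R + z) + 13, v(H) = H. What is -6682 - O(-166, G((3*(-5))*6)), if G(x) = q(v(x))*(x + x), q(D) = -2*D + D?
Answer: 9676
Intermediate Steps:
q(D) = -D
G(x) = -2*x**2 (G(x) = (-x)*(x + x) = (-x)*(2*x) = -2*x**2)
O(R, z) = 8 + R + z (O(R, z) = -5 + ((R + z) + 13) = -5 + (13 + R + z) = 8 + R + z)
-6682 - O(-166, G((3*(-5))*6)) = -6682 - (8 - 166 - 2*((3*(-5))*6)**2) = -6682 - (8 - 166 - 2*(-15*6)**2) = -6682 - (8 - 166 - 2*(-90)**2) = -6682 - (8 - 166 - 2*8100) = -6682 - (8 - 166 - 16200) = -6682 - 1*(-16358) = -6682 + 16358 = 9676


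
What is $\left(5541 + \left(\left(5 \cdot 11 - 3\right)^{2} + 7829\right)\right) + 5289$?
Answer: $21363$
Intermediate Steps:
$\left(5541 + \left(\left(5 \cdot 11 - 3\right)^{2} + 7829\right)\right) + 5289 = \left(5541 + \left(\left(55 - 3\right)^{2} + 7829\right)\right) + 5289 = \left(5541 + \left(52^{2} + 7829\right)\right) + 5289 = \left(5541 + \left(2704 + 7829\right)\right) + 5289 = \left(5541 + 10533\right) + 5289 = 16074 + 5289 = 21363$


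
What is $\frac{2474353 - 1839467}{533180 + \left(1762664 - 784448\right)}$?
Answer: $\frac{317443}{755698} \approx 0.42007$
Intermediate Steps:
$\frac{2474353 - 1839467}{533180 + \left(1762664 - 784448\right)} = \frac{634886}{533180 + \left(1762664 - 784448\right)} = \frac{634886}{533180 + 978216} = \frac{634886}{1511396} = 634886 \cdot \frac{1}{1511396} = \frac{317443}{755698}$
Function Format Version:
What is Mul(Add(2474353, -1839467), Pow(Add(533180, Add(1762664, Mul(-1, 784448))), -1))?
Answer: Rational(317443, 755698) ≈ 0.42007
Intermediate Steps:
Mul(Add(2474353, -1839467), Pow(Add(533180, Add(1762664, Mul(-1, 784448))), -1)) = Mul(634886, Pow(Add(533180, Add(1762664, -784448)), -1)) = Mul(634886, Pow(Add(533180, 978216), -1)) = Mul(634886, Pow(1511396, -1)) = Mul(634886, Rational(1, 1511396)) = Rational(317443, 755698)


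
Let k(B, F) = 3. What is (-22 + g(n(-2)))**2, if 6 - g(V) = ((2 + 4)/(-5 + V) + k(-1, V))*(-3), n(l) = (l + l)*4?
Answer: 3025/49 ≈ 61.735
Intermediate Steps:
n(l) = 8*l (n(l) = (2*l)*4 = 8*l)
g(V) = 15 + 18/(-5 + V) (g(V) = 6 - ((2 + 4)/(-5 + V) + 3)*(-3) = 6 - (6/(-5 + V) + 3)*(-3) = 6 - (3 + 6/(-5 + V))*(-3) = 6 - (-9 - 18/(-5 + V)) = 6 + (9 + 18/(-5 + V)) = 15 + 18/(-5 + V))
(-22 + g(n(-2)))**2 = (-22 + 3*(-19 + 5*(8*(-2)))/(-5 + 8*(-2)))**2 = (-22 + 3*(-19 + 5*(-16))/(-5 - 16))**2 = (-22 + 3*(-19 - 80)/(-21))**2 = (-22 + 3*(-1/21)*(-99))**2 = (-22 + 99/7)**2 = (-55/7)**2 = 3025/49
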